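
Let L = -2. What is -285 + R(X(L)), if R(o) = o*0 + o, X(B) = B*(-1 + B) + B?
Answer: -281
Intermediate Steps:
X(B) = B + B*(-1 + B)
R(o) = o (R(o) = 0 + o = o)
-285 + R(X(L)) = -285 + (-2)² = -285 + 4 = -281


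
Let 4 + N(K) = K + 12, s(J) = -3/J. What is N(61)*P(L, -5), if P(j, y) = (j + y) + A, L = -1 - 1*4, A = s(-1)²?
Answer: -69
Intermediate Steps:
N(K) = 8 + K (N(K) = -4 + (K + 12) = -4 + (12 + K) = 8 + K)
A = 9 (A = (-3/(-1))² = (-3*(-1))² = 3² = 9)
L = -5 (L = -1 - 4 = -5)
P(j, y) = 9 + j + y (P(j, y) = (j + y) + 9 = 9 + j + y)
N(61)*P(L, -5) = (8 + 61)*(9 - 5 - 5) = 69*(-1) = -69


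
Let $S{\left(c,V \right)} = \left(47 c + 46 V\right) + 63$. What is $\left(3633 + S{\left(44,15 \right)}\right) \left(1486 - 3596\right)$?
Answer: $-13617940$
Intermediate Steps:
$S{\left(c,V \right)} = 63 + 46 V + 47 c$ ($S{\left(c,V \right)} = \left(46 V + 47 c\right) + 63 = 63 + 46 V + 47 c$)
$\left(3633 + S{\left(44,15 \right)}\right) \left(1486 - 3596\right) = \left(3633 + \left(63 + 46 \cdot 15 + 47 \cdot 44\right)\right) \left(1486 - 3596\right) = \left(3633 + \left(63 + 690 + 2068\right)\right) \left(-2110\right) = \left(3633 + 2821\right) \left(-2110\right) = 6454 \left(-2110\right) = -13617940$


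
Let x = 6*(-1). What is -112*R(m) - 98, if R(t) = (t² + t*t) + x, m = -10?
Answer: -21826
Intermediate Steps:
x = -6
R(t) = -6 + 2*t² (R(t) = (t² + t*t) - 6 = (t² + t²) - 6 = 2*t² - 6 = -6 + 2*t²)
-112*R(m) - 98 = -112*(-6 + 2*(-10)²) - 98 = -112*(-6 + 2*100) - 98 = -112*(-6 + 200) - 98 = -112*194 - 98 = -21728 - 98 = -21826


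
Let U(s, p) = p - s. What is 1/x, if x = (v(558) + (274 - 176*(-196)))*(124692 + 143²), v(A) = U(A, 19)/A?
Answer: 558/2815898103061 ≈ 1.9816e-10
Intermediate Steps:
v(A) = (19 - A)/A
x = 2815898103061/558 (x = ((19 - 1*558)/558 + (274 - 176*(-196)))*(124692 + 143²) = ((19 - 558)/558 + (274 + 34496))*(124692 + 20449) = ((1/558)*(-539) + 34770)*145141 = (-539/558 + 34770)*145141 = (19401121/558)*145141 = 2815898103061/558 ≈ 5.0464e+9)
1/x = 1/(2815898103061/558) = 558/2815898103061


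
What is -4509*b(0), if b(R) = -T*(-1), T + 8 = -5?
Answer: 58617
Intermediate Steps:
T = -13 (T = -8 - 5 = -13)
b(R) = -13 (b(R) = -1*(-13)*(-1) = 13*(-1) = -13)
-4509*b(0) = -4509*(-13) = 58617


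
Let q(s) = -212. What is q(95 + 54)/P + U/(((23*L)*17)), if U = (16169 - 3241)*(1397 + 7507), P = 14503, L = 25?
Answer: 1669451484436/141766825 ≈ 11776.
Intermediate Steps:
U = 115110912 (U = 12928*8904 = 115110912)
q(95 + 54)/P + U/(((23*L)*17)) = -212/14503 + 115110912/(((23*25)*17)) = -212*1/14503 + 115110912/((575*17)) = -212/14503 + 115110912/9775 = 1669451484436/141766825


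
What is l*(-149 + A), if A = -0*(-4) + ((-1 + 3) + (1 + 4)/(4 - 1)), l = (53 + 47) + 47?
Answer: -21364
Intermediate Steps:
l = 147 (l = 100 + 47 = 147)
A = 11/3 (A = -6*0 + (2 + 5/3) = 0 + (2 + 5*(⅓)) = 0 + (2 + 5/3) = 0 + 11/3 = 11/3 ≈ 3.6667)
l*(-149 + A) = 147*(-149 + 11/3) = 147*(-436/3) = -21364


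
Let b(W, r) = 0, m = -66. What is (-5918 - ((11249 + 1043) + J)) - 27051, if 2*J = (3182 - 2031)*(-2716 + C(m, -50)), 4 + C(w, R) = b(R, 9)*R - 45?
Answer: 3091993/2 ≈ 1.5460e+6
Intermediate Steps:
C(w, R) = -49 (C(w, R) = -4 + (0*R - 45) = -4 + (0 - 45) = -4 - 45 = -49)
J = -3182515/2 (J = ((3182 - 2031)*(-2716 - 49))/2 = (1151*(-2765))/2 = (½)*(-3182515) = -3182515/2 ≈ -1.5913e+6)
(-5918 - ((11249 + 1043) + J)) - 27051 = (-5918 - ((11249 + 1043) - 3182515/2)) - 27051 = (-5918 - (12292 - 3182515/2)) - 27051 = (-5918 - 1*(-3157931/2)) - 27051 = (-5918 + 3157931/2) - 27051 = 3146095/2 - 27051 = 3091993/2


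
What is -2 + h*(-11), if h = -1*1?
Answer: 9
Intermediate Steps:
h = -1
-2 + h*(-11) = -2 - 1*(-11) = -2 + 11 = 9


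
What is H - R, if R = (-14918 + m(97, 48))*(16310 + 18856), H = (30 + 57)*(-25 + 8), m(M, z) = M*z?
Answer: 360872013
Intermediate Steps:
H = -1479 (H = 87*(-17) = -1479)
R = -360873492 (R = (-14918 + 97*48)*(16310 + 18856) = (-14918 + 4656)*35166 = -10262*35166 = -360873492)
H - R = -1479 - 1*(-360873492) = -1479 + 360873492 = 360872013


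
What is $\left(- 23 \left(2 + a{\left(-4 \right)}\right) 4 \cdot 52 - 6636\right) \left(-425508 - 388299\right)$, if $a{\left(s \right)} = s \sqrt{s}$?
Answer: $13186928628 - 31146021504 i \approx 1.3187 \cdot 10^{10} - 3.1146 \cdot 10^{10} i$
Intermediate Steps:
$a{\left(s \right)} = s^{\frac{3}{2}}$
$\left(- 23 \left(2 + a{\left(-4 \right)}\right) 4 \cdot 52 - 6636\right) \left(-425508 - 388299\right) = \left(- 23 \left(2 + \left(-4\right)^{\frac{3}{2}}\right) 4 \cdot 52 - 6636\right) \left(-425508 - 388299\right) = \left(- 23 \left(2 - 8 i\right) 4 \cdot 52 - 6636\right) \left(-813807\right) = \left(- 23 \left(8 - 32 i\right) 52 - 6636\right) \left(-813807\right) = \left(\left(-184 + 736 i\right) 52 - 6636\right) \left(-813807\right) = \left(\left(-9568 + 38272 i\right) - 6636\right) \left(-813807\right) = \left(-16204 + 38272 i\right) \left(-813807\right) = 13186928628 - 31146021504 i$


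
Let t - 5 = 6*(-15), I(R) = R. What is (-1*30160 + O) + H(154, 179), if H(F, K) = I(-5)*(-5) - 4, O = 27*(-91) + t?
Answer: -32681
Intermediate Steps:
t = -85 (t = 5 + 6*(-15) = 5 - 90 = -85)
O = -2542 (O = 27*(-91) - 85 = -2457 - 85 = -2542)
H(F, K) = 21 (H(F, K) = -5*(-5) - 4 = 25 - 4 = 21)
(-1*30160 + O) + H(154, 179) = (-1*30160 - 2542) + 21 = (-30160 - 2542) + 21 = -32702 + 21 = -32681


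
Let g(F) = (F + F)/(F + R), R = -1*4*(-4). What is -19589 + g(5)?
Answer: -411359/21 ≈ -19589.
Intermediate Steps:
R = 16 (R = -4*(-4) = 16)
g(F) = 2*F/(16 + F) (g(F) = (F + F)/(F + 16) = (2*F)/(16 + F) = 2*F/(16 + F))
-19589 + g(5) = -19589 + 2*5/(16 + 5) = -19589 + 2*5/21 = -19589 + 2*5*(1/21) = -19589 + 10/21 = -411359/21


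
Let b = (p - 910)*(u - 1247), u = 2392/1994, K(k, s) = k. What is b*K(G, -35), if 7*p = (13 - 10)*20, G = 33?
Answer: 258634778490/6979 ≈ 3.7059e+7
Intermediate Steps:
p = 60/7 (p = ((13 - 10)*20)/7 = (3*20)/7 = (1/7)*60 = 60/7 ≈ 8.5714)
u = 1196/997 (u = 2392*(1/1994) = 1196/997 ≈ 1.1996)
b = 7837417530/6979 (b = (60/7 - 910)*(1196/997 - 1247) = -6310/7*(-1242063/997) = 7837417530/6979 ≈ 1.1230e+6)
b*K(G, -35) = (7837417530/6979)*33 = 258634778490/6979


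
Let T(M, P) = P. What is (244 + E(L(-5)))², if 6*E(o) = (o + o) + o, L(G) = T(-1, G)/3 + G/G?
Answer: 534361/9 ≈ 59373.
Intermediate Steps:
L(G) = 1 + G/3 (L(G) = G/3 + G/G = G*(⅓) + 1 = G/3 + 1 = 1 + G/3)
E(o) = o/2 (E(o) = ((o + o) + o)/6 = (2*o + o)/6 = (3*o)/6 = o/2)
(244 + E(L(-5)))² = (244 + (1 + (⅓)*(-5))/2)² = (244 + (1 - 5/3)/2)² = (244 + (½)*(-⅔))² = (244 - ⅓)² = (731/3)² = 534361/9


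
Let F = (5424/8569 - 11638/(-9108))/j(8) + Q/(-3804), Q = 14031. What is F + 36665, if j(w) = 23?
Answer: 82457226554015/2249156844 ≈ 36661.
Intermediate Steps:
F = -8109131245/2249156844 (F = (5424/8569 - 11638/(-9108))/23 + 14031/(-3804) = (5424*(1/8569) - 11638*(-1/9108))*(1/23) + 14031*(-1/3804) = (5424/8569 + 23/18)*(1/23) - 4677/1268 = (294719/154242)*(1/23) - 4677/1268 = 294719/3547566 - 4677/1268 = -8109131245/2249156844 ≈ -3.6054)
F + 36665 = -8109131245/2249156844 + 36665 = 82457226554015/2249156844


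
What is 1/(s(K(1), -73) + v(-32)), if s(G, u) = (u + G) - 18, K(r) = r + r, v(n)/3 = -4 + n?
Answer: -1/197 ≈ -0.0050761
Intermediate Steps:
v(n) = -12 + 3*n (v(n) = 3*(-4 + n) = -12 + 3*n)
K(r) = 2*r
s(G, u) = -18 + G + u (s(G, u) = (G + u) - 18 = -18 + G + u)
1/(s(K(1), -73) + v(-32)) = 1/((-18 + 2*1 - 73) + (-12 + 3*(-32))) = 1/((-18 + 2 - 73) + (-12 - 96)) = 1/(-89 - 108) = 1/(-197) = -1/197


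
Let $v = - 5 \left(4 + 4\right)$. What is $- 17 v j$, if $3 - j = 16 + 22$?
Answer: $-23800$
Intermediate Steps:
$v = -40$ ($v = \left(-5\right) 8 = -40$)
$j = -35$ ($j = 3 - \left(16 + 22\right) = 3 - 38 = -35$)
$- 17 v j = \left(-17\right) \left(-40\right) \left(-35\right) = 680 \left(-35\right) = -23800$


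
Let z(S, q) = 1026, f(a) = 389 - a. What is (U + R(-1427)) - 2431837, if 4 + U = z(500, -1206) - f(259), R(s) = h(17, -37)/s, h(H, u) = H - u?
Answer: -3468958569/1427 ≈ -2.4309e+6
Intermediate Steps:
R(s) = 54/s (R(s) = (17 - 1*(-37))/s = (17 + 37)/s = 54/s)
U = 892 (U = -4 + (1026 - (389 - 1*259)) = -4 + (1026 - (389 - 259)) = -4 + (1026 - 1*130) = -4 + (1026 - 130) = -4 + 896 = 892)
(U + R(-1427)) - 2431837 = (892 + 54/(-1427)) - 2431837 = (892 + 54*(-1/1427)) - 2431837 = (892 - 54/1427) - 2431837 = 1272830/1427 - 2431837 = -3468958569/1427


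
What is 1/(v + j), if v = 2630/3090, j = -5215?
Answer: -309/1611172 ≈ -0.00019179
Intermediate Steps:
v = 263/309 (v = 2630*(1/3090) = 263/309 ≈ 0.85113)
1/(v + j) = 1/(263/309 - 5215) = 1/(-1611172/309) = -309/1611172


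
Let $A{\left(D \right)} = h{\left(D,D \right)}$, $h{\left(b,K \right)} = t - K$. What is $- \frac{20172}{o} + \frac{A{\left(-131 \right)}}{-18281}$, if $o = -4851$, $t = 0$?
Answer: $\frac{122709617}{29560377} \approx 4.1512$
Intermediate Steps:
$h{\left(b,K \right)} = - K$ ($h{\left(b,K \right)} = 0 - K = - K$)
$A{\left(D \right)} = - D$
$- \frac{20172}{o} + \frac{A{\left(-131 \right)}}{-18281} = - \frac{20172}{-4851} + \frac{\left(-1\right) \left(-131\right)}{-18281} = \left(-20172\right) \left(- \frac{1}{4851}\right) + 131 \left(- \frac{1}{18281}\right) = \frac{6724}{1617} - \frac{131}{18281} = \frac{122709617}{29560377}$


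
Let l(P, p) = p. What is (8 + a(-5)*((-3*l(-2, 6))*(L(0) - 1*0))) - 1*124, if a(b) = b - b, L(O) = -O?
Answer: -116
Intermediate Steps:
a(b) = 0
(8 + a(-5)*((-3*l(-2, 6))*(L(0) - 1*0))) - 1*124 = (8 + 0*((-3*6)*(-1*0 - 1*0))) - 1*124 = (8 + 0*(-18*(0 + 0))) - 124 = (8 + 0*(-18*0)) - 124 = (8 + 0*0) - 124 = (8 + 0) - 124 = 8 - 124 = -116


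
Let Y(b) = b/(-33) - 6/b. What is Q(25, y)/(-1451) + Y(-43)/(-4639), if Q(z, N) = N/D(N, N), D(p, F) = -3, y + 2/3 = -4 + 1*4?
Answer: -13299085/28654671573 ≈ -0.00046412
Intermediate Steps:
y = -⅔ (y = -⅔ + (-4 + 1*4) = -⅔ + (-4 + 4) = -⅔ + 0 = -⅔ ≈ -0.66667)
Q(z, N) = -N/3 (Q(z, N) = N/(-3) = N*(-⅓) = -N/3)
Y(b) = -6/b - b/33 (Y(b) = b*(-1/33) - 6/b = -b/33 - 6/b = -6/b - b/33)
Q(25, y)/(-1451) + Y(-43)/(-4639) = -⅓*(-⅔)/(-1451) + (-6/(-43) - 1/33*(-43))/(-4639) = (2/9)*(-1/1451) + (-6*(-1/43) + 43/33)*(-1/4639) = -2/13059 + (6/43 + 43/33)*(-1/4639) = -2/13059 + (2047/1419)*(-1/4639) = -2/13059 - 2047/6582741 = -13299085/28654671573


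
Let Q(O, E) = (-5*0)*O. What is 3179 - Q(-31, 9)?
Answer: 3179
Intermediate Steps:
Q(O, E) = 0 (Q(O, E) = 0*O = 0)
3179 - Q(-31, 9) = 3179 - 1*0 = 3179 + 0 = 3179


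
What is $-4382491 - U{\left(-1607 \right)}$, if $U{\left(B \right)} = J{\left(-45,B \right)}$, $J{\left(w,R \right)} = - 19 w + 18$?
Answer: $-4383364$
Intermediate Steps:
$J{\left(w,R \right)} = 18 - 19 w$
$U{\left(B \right)} = 873$ ($U{\left(B \right)} = 18 - -855 = 18 + 855 = 873$)
$-4382491 - U{\left(-1607 \right)} = -4382491 - 873 = -4383364$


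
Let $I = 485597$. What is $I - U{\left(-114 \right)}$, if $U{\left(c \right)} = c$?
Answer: $485711$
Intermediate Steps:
$I - U{\left(-114 \right)} = 485597 - -114 = 485597 + 114 = 485711$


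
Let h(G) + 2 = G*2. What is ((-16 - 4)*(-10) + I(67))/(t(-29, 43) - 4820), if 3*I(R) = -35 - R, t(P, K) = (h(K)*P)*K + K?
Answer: -166/109525 ≈ -0.0015156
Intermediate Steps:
h(G) = -2 + 2*G (h(G) = -2 + G*2 = -2 + 2*G)
t(P, K) = K + K*P*(-2 + 2*K) (t(P, K) = ((-2 + 2*K)*P)*K + K = (P*(-2 + 2*K))*K + K = K*P*(-2 + 2*K) + K = K + K*P*(-2 + 2*K))
I(R) = -35/3 - R/3 (I(R) = (-35 - R)/3 = -35/3 - R/3)
((-16 - 4)*(-10) + I(67))/(t(-29, 43) - 4820) = ((-16 - 4)*(-10) + (-35/3 - ⅓*67))/(43*(1 + 2*(-29)*(-1 + 43)) - 4820) = (-20*(-10) + (-35/3 - 67/3))/(43*(1 + 2*(-29)*42) - 4820) = (200 - 34)/(43*(1 - 2436) - 4820) = 166/(43*(-2435) - 4820) = 166/(-104705 - 4820) = 166/(-109525) = 166*(-1/109525) = -166/109525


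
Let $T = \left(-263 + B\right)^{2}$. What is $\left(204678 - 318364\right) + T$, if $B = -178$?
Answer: $80795$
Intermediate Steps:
$T = 194481$ ($T = \left(-263 - 178\right)^{2} = \left(-441\right)^{2} = 194481$)
$\left(204678 - 318364\right) + T = \left(204678 - 318364\right) + 194481 = -113686 + 194481 = 80795$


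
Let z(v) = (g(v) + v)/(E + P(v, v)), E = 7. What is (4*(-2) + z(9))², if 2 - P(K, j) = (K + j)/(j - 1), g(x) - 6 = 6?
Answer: 1936/81 ≈ 23.901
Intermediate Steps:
g(x) = 12 (g(x) = 6 + 6 = 12)
P(K, j) = 2 - (K + j)/(-1 + j) (P(K, j) = 2 - (K + j)/(j - 1) = 2 - (K + j)/(-1 + j))
z(v) = (12 + v)/(7 - 2/(-1 + v)) (z(v) = (12 + v)/(7 + (-2 + v - v)/(-1 + v)) = (12 + v)/(7 - 2/(-1 + v)))
(4*(-2) + z(9))² = (4*(-2) + (-1 + 9)*(12 + 9)/(-9 + 7*9))² = (-8 + 8*21/(-9 + 63))² = (-8 + 8*21/54)² = (-8 + (1/54)*8*21)² = (-8 + 28/9)² = (-44/9)² = 1936/81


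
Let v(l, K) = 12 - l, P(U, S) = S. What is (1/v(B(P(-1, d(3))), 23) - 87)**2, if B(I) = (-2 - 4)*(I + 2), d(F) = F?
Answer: 13344409/1764 ≈ 7564.9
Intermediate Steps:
B(I) = -12 - 6*I (B(I) = -6*(2 + I) = -12 - 6*I)
(1/v(B(P(-1, d(3))), 23) - 87)**2 = (1/(12 - (-12 - 6*3)) - 87)**2 = (1/(12 - (-12 - 18)) - 87)**2 = (1/(12 - 1*(-30)) - 87)**2 = (1/(12 + 30) - 87)**2 = (1/42 - 87)**2 = (-3653/42)**2 = 13344409/1764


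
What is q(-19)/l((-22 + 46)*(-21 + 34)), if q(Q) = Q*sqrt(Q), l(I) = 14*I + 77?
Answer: -19*I*sqrt(19)/4445 ≈ -0.018632*I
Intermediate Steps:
l(I) = 77 + 14*I
q(Q) = Q**(3/2)
q(-19)/l((-22 + 46)*(-21 + 34)) = (-19)**(3/2)/(77 + 14*((-22 + 46)*(-21 + 34))) = (-19*I*sqrt(19))/(77 + 14*(24*13)) = (-19*I*sqrt(19))/(77 + 14*312) = (-19*I*sqrt(19))/(77 + 4368) = -19*I*sqrt(19)/4445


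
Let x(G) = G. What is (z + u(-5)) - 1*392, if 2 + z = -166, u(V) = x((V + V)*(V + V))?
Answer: -460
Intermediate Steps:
u(V) = 4*V² (u(V) = (V + V)*(V + V) = (2*V)*(2*V) = 4*V²)
z = -168 (z = -2 - 166 = -168)
(z + u(-5)) - 1*392 = (-168 + 4*(-5)²) - 1*392 = (-168 + 4*25) - 392 = (-168 + 100) - 392 = -68 - 392 = -460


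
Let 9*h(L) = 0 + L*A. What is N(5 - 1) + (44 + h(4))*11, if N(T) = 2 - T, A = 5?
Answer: 4558/9 ≈ 506.44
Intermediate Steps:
h(L) = 5*L/9 (h(L) = (0 + L*5)/9 = (0 + 5*L)/9 = (5*L)/9 = 5*L/9)
N(5 - 1) + (44 + h(4))*11 = (2 - (5 - 1)) + (44 + (5/9)*4)*11 = (2 - 1*4) + (44 + 20/9)*11 = (2 - 4) + (416/9)*11 = -2 + 4576/9 = 4558/9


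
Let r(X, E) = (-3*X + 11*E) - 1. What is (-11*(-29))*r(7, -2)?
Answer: -14036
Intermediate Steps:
r(X, E) = -1 - 3*X + 11*E
(-11*(-29))*r(7, -2) = (-11*(-29))*(-1 - 3*7 + 11*(-2)) = 319*(-1 - 21 - 22) = 319*(-44) = -14036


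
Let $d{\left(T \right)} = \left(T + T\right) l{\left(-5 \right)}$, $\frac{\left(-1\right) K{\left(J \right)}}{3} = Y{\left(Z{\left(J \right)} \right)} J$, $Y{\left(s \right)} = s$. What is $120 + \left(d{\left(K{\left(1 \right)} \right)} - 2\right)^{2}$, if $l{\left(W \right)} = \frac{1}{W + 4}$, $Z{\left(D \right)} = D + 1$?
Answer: $220$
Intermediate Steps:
$Z{\left(D \right)} = 1 + D$
$l{\left(W \right)} = \frac{1}{4 + W}$
$K{\left(J \right)} = - 3 J \left(1 + J\right)$ ($K{\left(J \right)} = - 3 \left(1 + J\right) J = - 3 J \left(1 + J\right)$)
$d{\left(T \right)} = - 2 T$ ($d{\left(T \right)} = \frac{T + T}{4 - 5} = \frac{2 T}{-1} = 2 T \left(-1\right) = - 2 T$)
$120 + \left(d{\left(K{\left(1 \right)} \right)} - 2\right)^{2} = 120 + \left(- 2 \left(\left(-3\right) 1 \left(1 + 1\right)\right) - 2\right)^{2} = 120 + \left(- 2 \left(\left(-3\right) 1 \cdot 2\right) - 2\right)^{2} = 120 + \left(\left(-2\right) \left(-6\right) - 2\right)^{2} = 120 + \left(12 - 2\right)^{2} = 120 + 10^{2} = 120 + 100 = 220$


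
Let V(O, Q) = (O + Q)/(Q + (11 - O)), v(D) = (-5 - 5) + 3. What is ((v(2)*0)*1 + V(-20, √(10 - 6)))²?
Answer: 36/121 ≈ 0.29752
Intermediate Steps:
v(D) = -7 (v(D) = -10 + 3 = -7)
V(O, Q) = (O + Q)/(11 + Q - O)
((v(2)*0)*1 + V(-20, √(10 - 6)))² = (-7*0*1 + (-20 + √(10 - 6))/(11 + √(10 - 6) - 1*(-20)))² = (0*1 + (-20 + √4)/(11 + √4 + 20))² = (0 + (-20 + 2)/(11 + 2 + 20))² = (0 - 18/33)² = (0 + (1/33)*(-18))² = (0 - 6/11)² = (-6/11)² = 36/121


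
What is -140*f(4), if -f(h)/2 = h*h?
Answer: 4480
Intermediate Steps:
f(h) = -2*h² (f(h) = -2*h*h = -2*h²)
-140*f(4) = -(-280)*4² = -(-280)*16 = -140*(-32) = 4480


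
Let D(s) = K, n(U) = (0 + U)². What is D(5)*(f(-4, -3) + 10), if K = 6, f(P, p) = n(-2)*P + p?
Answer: -54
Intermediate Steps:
n(U) = U²
f(P, p) = p + 4*P (f(P, p) = (-2)²*P + p = 4*P + p = p + 4*P)
D(s) = 6
D(5)*(f(-4, -3) + 10) = 6*((-3 + 4*(-4)) + 10) = 6*((-3 - 16) + 10) = 6*(-19 + 10) = 6*(-9) = -54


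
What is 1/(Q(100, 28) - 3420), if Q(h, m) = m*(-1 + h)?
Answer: -1/648 ≈ -0.0015432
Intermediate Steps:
1/(Q(100, 28) - 3420) = 1/(28*(-1 + 100) - 3420) = 1/(28*99 - 3420) = 1/(2772 - 3420) = 1/(-648) = -1/648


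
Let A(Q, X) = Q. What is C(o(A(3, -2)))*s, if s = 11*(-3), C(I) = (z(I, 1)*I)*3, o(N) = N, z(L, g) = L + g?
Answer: -1188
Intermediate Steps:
C(I) = 3*I*(1 + I) (C(I) = ((I + 1)*I)*3 = ((1 + I)*I)*3 = (I*(1 + I))*3 = 3*I*(1 + I))
s = -33
C(o(A(3, -2)))*s = (3*3*(1 + 3))*(-33) = (3*3*4)*(-33) = 36*(-33) = -1188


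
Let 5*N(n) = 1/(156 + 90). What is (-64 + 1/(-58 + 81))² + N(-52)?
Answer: 2661524959/650670 ≈ 4090.4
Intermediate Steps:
N(n) = 1/1230 (N(n) = 1/(5*(156 + 90)) = (⅕)/246 = (⅕)*(1/246) = 1/1230)
(-64 + 1/(-58 + 81))² + N(-52) = (-64 + 1/(-58 + 81))² + 1/1230 = (-64 + 1/23)² + 1/1230 = (-1471/23)² + 1/1230 = 2163841/529 + 1/1230 = 2661524959/650670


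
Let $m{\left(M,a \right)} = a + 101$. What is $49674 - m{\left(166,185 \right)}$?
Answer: $49388$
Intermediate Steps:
$m{\left(M,a \right)} = 101 + a$
$49674 - m{\left(166,185 \right)} = 49674 - \left(101 + 185\right) = 49674 - 286 = 49388$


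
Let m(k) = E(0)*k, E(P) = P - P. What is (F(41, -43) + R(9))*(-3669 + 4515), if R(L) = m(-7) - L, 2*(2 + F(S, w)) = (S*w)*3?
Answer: -2246553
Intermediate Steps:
E(P) = 0
m(k) = 0 (m(k) = 0*k = 0)
F(S, w) = -2 + 3*S*w/2 (F(S, w) = -2 + ((S*w)*3)/2 = -2 + (3*S*w)/2 = -2 + 3*S*w/2)
R(L) = -L (R(L) = 0 - L = -L)
(F(41, -43) + R(9))*(-3669 + 4515) = ((-2 + (3/2)*41*(-43)) - 1*9)*(-3669 + 4515) = ((-2 - 5289/2) - 9)*846 = (-5293/2 - 9)*846 = -5311/2*846 = -2246553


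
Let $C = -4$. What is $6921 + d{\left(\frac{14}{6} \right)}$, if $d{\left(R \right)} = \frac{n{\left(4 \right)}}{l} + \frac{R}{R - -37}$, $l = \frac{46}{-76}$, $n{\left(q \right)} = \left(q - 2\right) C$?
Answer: $\frac{18819627}{2714} \approx 6934.3$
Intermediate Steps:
$n{\left(q \right)} = 8 - 4 q$ ($n{\left(q \right)} = \left(q - 2\right) \left(-4\right) = \left(-2 + q\right) \left(-4\right) = 8 - 4 q$)
$l = - \frac{23}{38}$ ($l = 46 \left(- \frac{1}{76}\right) = - \frac{23}{38} \approx -0.60526$)
$d{\left(R \right)} = \frac{304}{23} + \frac{R}{37 + R}$ ($d{\left(R \right)} = \frac{8 - 16}{- \frac{23}{38}} + \frac{R}{R - -37} = \left(8 - 16\right) \left(- \frac{38}{23}\right) + \frac{R}{R + 37} = \left(-8\right) \left(- \frac{38}{23}\right) + \frac{R}{37 + R} = \frac{304}{23} + \frac{R}{37 + R}$)
$6921 + d{\left(\frac{14}{6} \right)} = 6921 + \frac{11248 + 327 \cdot \frac{14}{6}}{23 \left(37 + \frac{14}{6}\right)} = 6921 + \frac{11248 + 327 \cdot 14 \cdot \frac{1}{6}}{23 \left(37 + 14 \cdot \frac{1}{6}\right)} = 6921 + \frac{11248 + 327 \cdot \frac{7}{3}}{23 \left(37 + \frac{7}{3}\right)} = 6921 + \frac{11248 + 763}{23 \cdot \frac{118}{3}} = 6921 + \frac{1}{23} \cdot \frac{3}{118} \cdot 12011 = 6921 + \frac{36033}{2714} = \frac{18819627}{2714}$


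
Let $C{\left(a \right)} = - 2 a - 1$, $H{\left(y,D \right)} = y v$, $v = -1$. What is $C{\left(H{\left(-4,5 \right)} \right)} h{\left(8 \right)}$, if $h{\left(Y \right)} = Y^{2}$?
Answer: $-576$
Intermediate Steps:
$H{\left(y,D \right)} = - y$ ($H{\left(y,D \right)} = y \left(-1\right) = - y$)
$C{\left(a \right)} = -1 - 2 a$
$C{\left(H{\left(-4,5 \right)} \right)} h{\left(8 \right)} = \left(-1 - 2 \left(\left(-1\right) \left(-4\right)\right)\right) 8^{2} = \left(-1 - 8\right) 64 = \left(-9\right) 64 = -576$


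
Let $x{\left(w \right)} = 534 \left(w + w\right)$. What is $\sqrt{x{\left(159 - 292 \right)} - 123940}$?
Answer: $16 i \sqrt{1039} \approx 515.74 i$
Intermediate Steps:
$x{\left(w \right)} = 1068 w$ ($x{\left(w \right)} = 534 \cdot 2 w = 1068 w$)
$\sqrt{x{\left(159 - 292 \right)} - 123940} = \sqrt{1068 \left(159 - 292\right) - 123940} = \sqrt{1068 \left(-133\right) - 123940} = \sqrt{-142044 - 123940} = \sqrt{-265984} = 16 i \sqrt{1039}$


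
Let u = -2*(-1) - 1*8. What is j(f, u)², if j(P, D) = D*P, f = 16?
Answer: 9216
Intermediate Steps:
u = -6 (u = 2 - 8 = -6)
j(f, u)² = (-6*16)² = (-96)² = 9216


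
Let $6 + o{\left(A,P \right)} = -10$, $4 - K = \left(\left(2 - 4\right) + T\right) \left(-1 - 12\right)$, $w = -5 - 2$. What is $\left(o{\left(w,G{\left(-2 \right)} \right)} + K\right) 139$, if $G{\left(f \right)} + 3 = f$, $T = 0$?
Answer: $-5282$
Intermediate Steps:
$w = -7$ ($w = -5 - 2 = -7$)
$G{\left(f \right)} = -3 + f$
$K = -22$ ($K = 4 - \left(\left(2 - 4\right) + 0\right) \left(-1 - 12\right) = 4 - \left(-2 + 0\right) \left(-1 - 12\right) = 4 - \left(-2\right) \left(-13\right) = 4 - 26 = -22$)
$o{\left(A,P \right)} = -16$ ($o{\left(A,P \right)} = -6 - 10 = -16$)
$\left(o{\left(w,G{\left(-2 \right)} \right)} + K\right) 139 = \left(-16 - 22\right) 139 = \left(-38\right) 139 = -5282$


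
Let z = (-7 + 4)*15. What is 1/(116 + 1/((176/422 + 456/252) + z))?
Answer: 189529/21980933 ≈ 0.0086224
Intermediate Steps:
z = -45 (z = -3*15 = -45)
1/(116 + 1/((176/422 + 456/252) + z)) = 1/(116 + 1/((176/422 + 456/252) - 45)) = 1/(116 + 1/((176*(1/422) + 456*(1/252)) - 45)) = 1/(116 + 1/((88/211 + 38/21) - 45)) = 1/(116 + 1/(9866/4431 - 45)) = 1/(116 + 1/(-189529/4431)) = 1/(116 - 4431/189529) = 1/(21980933/189529) = 189529/21980933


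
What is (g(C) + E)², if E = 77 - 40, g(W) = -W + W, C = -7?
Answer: 1369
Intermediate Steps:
g(W) = 0
E = 37
(g(C) + E)² = (0 + 37)² = 37² = 1369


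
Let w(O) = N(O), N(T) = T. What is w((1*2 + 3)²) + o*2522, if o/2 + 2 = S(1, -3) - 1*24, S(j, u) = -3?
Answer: -146251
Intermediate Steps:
o = -58 (o = -4 + 2*(-3 - 1*24) = -4 + 2*(-3 - 24) = -4 + 2*(-27) = -4 - 54 = -58)
w(O) = O
w((1*2 + 3)²) + o*2522 = (1*2 + 3)² - 58*2522 = (2 + 3)² - 146276 = 5² - 146276 = 25 - 146276 = -146251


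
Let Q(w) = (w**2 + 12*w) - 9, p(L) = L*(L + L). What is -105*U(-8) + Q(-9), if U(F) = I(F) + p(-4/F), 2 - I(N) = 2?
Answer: -177/2 ≈ -88.500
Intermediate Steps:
I(N) = 0 (I(N) = 2 - 1*2 = 2 - 2 = 0)
p(L) = 2*L**2 (p(L) = L*(2*L) = 2*L**2)
Q(w) = -9 + w**2 + 12*w
U(F) = 32/F**2 (U(F) = 0 + 2*(-4/F)**2 = 0 + 2*(16/F**2) = 0 + 32/F**2 = 32/F**2)
-105*U(-8) + Q(-9) = -3360/(-8)**2 + (-9 + (-9)**2 + 12*(-9)) = -3360/64 + (-9 + 81 - 108) = -105*1/2 - 36 = -105/2 - 36 = -177/2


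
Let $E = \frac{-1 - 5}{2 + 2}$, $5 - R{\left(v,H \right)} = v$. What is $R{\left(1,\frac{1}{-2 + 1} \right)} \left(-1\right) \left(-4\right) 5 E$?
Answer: $-120$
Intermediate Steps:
$R{\left(v,H \right)} = 5 - v$
$E = - \frac{3}{2}$ ($E = - \frac{6}{4} = \left(-6\right) \frac{1}{4} = - \frac{3}{2} \approx -1.5$)
$R{\left(1,\frac{1}{-2 + 1} \right)} \left(-1\right) \left(-4\right) 5 E = \left(5 - 1\right) \left(-1\right) \left(-4\right) 5 \left(- \frac{3}{2}\right) = \left(5 - 1\right) 4 \cdot 5 \left(- \frac{3}{2}\right) = 4 \cdot 20 \left(- \frac{3}{2}\right) = 80 \left(- \frac{3}{2}\right) = -120$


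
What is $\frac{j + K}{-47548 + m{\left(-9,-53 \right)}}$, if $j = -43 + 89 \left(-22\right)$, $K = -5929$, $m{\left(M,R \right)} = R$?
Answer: $\frac{7930}{47601} \approx 0.16659$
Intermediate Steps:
$j = -2001$ ($j = -43 - 1958 = -2001$)
$\frac{j + K}{-47548 + m{\left(-9,-53 \right)}} = \frac{-2001 - 5929}{-47548 - 53} = - \frac{7930}{-47601} = \left(-7930\right) \left(- \frac{1}{47601}\right) = \frac{7930}{47601}$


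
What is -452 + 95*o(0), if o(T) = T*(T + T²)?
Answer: -452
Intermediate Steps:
-452 + 95*o(0) = -452 + 95*(0²*(1 + 0)) = -452 + 95*(0*1) = -452 + 95*0 = -452 + 0 = -452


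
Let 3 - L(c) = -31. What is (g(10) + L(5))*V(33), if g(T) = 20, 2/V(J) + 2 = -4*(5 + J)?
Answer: -54/77 ≈ -0.70130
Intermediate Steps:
V(J) = 2/(-22 - 4*J) (V(J) = 2/(-2 - 4*(5 + J)) = 2/(-2 + (-20 - 4*J)) = 2/(-22 - 4*J))
L(c) = 34 (L(c) = 3 - 1*(-31) = 3 + 31 = 34)
(g(10) + L(5))*V(33) = (20 + 34)*(-1/(11 + 2*33)) = 54*(-1/(11 + 66)) = 54*(-1/77) = -54/77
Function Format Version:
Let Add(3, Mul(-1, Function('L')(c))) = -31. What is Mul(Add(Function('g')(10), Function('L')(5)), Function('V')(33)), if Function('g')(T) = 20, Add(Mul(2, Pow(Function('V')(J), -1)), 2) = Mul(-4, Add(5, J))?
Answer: Rational(-54, 77) ≈ -0.70130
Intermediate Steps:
Function('V')(J) = Mul(2, Pow(Add(-22, Mul(-4, J)), -1)) (Function('V')(J) = Mul(2, Pow(Add(-2, Mul(-4, Add(5, J))), -1)) = Mul(2, Pow(Add(-2, Add(-20, Mul(-4, J))), -1)) = Mul(2, Pow(Add(-22, Mul(-4, J)), -1)))
Function('L')(c) = 34 (Function('L')(c) = Add(3, Mul(-1, -31)) = Add(3, 31) = 34)
Mul(Add(Function('g')(10), Function('L')(5)), Function('V')(33)) = Mul(Add(20, 34), Mul(-1, Pow(Add(11, Mul(2, 33)), -1))) = Mul(54, Mul(-1, Pow(Add(11, 66), -1))) = Mul(54, Mul(-1, Pow(77, -1))) = Mul(54, Mul(-1, Rational(1, 77))) = Mul(54, Rational(-1, 77)) = Rational(-54, 77)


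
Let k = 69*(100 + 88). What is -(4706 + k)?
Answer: -17678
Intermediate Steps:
k = 12972 (k = 69*188 = 12972)
-(4706 + k) = -(4706 + 12972) = -1*17678 = -17678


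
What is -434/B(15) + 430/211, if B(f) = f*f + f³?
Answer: 728213/379800 ≈ 1.9174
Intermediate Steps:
B(f) = f² + f³
-434/B(15) + 430/211 = -434*1/(225*(1 + 15)) + 430/211 = -434/(225*16) + 430*(1/211) = -434/3600 + 430/211 = -434*1/3600 + 430/211 = -217/1800 + 430/211 = 728213/379800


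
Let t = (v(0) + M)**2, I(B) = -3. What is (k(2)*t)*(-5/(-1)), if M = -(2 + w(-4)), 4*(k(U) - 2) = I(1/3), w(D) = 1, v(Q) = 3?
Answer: 0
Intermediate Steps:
k(U) = 5/4 (k(U) = 2 + (1/4)*(-3) = 2 - 3/4 = 5/4)
M = -3 (M = -(2 + 1) = -1*3 = -3)
t = 0 (t = (3 - 3)**2 = 0**2 = 0)
(k(2)*t)*(-5/(-1)) = ((5/4)*0)*(-5/(-1)) = 0*(-5*(-1)) = 0*5 = 0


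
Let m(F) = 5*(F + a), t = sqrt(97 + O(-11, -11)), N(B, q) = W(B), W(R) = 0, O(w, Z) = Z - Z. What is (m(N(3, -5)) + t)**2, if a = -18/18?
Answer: (5 - sqrt(97))**2 ≈ 23.511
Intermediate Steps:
O(w, Z) = 0
a = -1 (a = -18*1/18 = -1)
N(B, q) = 0
t = sqrt(97) (t = sqrt(97 + 0) = sqrt(97) ≈ 9.8489)
m(F) = -5 + 5*F (m(F) = 5*(F - 1) = 5*(-1 + F) = -5 + 5*F)
(m(N(3, -5)) + t)**2 = ((-5 + 5*0) + sqrt(97))**2 = ((-5 + 0) + sqrt(97))**2 = (-5 + sqrt(97))**2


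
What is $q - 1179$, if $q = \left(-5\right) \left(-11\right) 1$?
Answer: $-1124$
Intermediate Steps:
$q = 55$ ($q = 55 \cdot 1 = 55$)
$q - 1179 = 55 - 1179 = -1124$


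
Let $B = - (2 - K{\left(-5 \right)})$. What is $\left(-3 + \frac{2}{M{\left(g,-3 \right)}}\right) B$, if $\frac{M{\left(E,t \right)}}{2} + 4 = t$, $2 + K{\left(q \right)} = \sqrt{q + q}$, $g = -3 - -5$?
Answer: $\frac{88}{7} - \frac{22 i \sqrt{10}}{7} \approx 12.571 - 9.9386 i$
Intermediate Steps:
$g = 2$ ($g = -3 + 5 = 2$)
$K{\left(q \right)} = -2 + \sqrt{2} \sqrt{q}$ ($K{\left(q \right)} = -2 + \sqrt{q + q} = -2 + \sqrt{2 q} = -2 + \sqrt{2} \sqrt{q}$)
$M{\left(E,t \right)} = -8 + 2 t$
$B = -4 + i \sqrt{10}$ ($B = - (2 - \left(-2 + \sqrt{2} \sqrt{-5}\right)) = - (2 - \left(-2 + \sqrt{2} i \sqrt{5}\right)) = - (2 - \left(-2 + i \sqrt{10}\right)) = - (2 + \left(2 - i \sqrt{10}\right)) = - (4 - i \sqrt{10}) = -4 + i \sqrt{10} \approx -4.0 + 3.1623 i$)
$\left(-3 + \frac{2}{M{\left(g,-3 \right)}}\right) B = \left(-3 + \frac{2}{-8 + 2 \left(-3\right)}\right) \left(-4 + i \sqrt{10}\right) = \left(-3 + \frac{2}{-8 - 6}\right) \left(-4 + i \sqrt{10}\right) = \left(-3 + \frac{2}{-14}\right) \left(-4 + i \sqrt{10}\right) = \left(-3 + 2 \left(- \frac{1}{14}\right)\right) \left(-4 + i \sqrt{10}\right) = \left(-3 - \frac{1}{7}\right) \left(-4 + i \sqrt{10}\right) = - \frac{22 \left(-4 + i \sqrt{10}\right)}{7} = \frac{88}{7} - \frac{22 i \sqrt{10}}{7}$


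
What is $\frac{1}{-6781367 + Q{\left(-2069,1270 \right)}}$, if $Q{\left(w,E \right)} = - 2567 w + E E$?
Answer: $\frac{1}{142656} \approx 7.0099 \cdot 10^{-6}$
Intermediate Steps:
$Q{\left(w,E \right)} = E^{2} - 2567 w$ ($Q{\left(w,E \right)} = - 2567 w + E^{2} = E^{2} - 2567 w$)
$\frac{1}{-6781367 + Q{\left(-2069,1270 \right)}} = \frac{1}{-6781367 + \left(1270^{2} - -5311123\right)} = \frac{1}{-6781367 + \left(1612900 + 5311123\right)} = \frac{1}{-6781367 + 6924023} = \frac{1}{142656}$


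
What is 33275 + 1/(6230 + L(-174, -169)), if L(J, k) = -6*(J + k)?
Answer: 275783201/8288 ≈ 33275.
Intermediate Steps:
L(J, k) = -6*J - 6*k
33275 + 1/(6230 + L(-174, -169)) = 33275 + 1/(6230 + (-6*(-174) - 6*(-169))) = 33275 + 1/(6230 + (1044 + 1014)) = 33275 + 1/(6230 + 2058) = 33275 + 1/8288 = 275783201/8288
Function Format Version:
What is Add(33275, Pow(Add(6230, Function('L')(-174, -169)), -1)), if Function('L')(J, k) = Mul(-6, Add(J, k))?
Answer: Rational(275783201, 8288) ≈ 33275.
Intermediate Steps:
Function('L')(J, k) = Add(Mul(-6, J), Mul(-6, k))
Add(33275, Pow(Add(6230, Function('L')(-174, -169)), -1)) = Add(33275, Pow(Add(6230, Add(Mul(-6, -174), Mul(-6, -169))), -1)) = Add(33275, Pow(Add(6230, Add(1044, 1014)), -1)) = Add(33275, Pow(Add(6230, 2058), -1)) = Add(33275, Pow(8288, -1)) = Add(33275, Rational(1, 8288)) = Rational(275783201, 8288)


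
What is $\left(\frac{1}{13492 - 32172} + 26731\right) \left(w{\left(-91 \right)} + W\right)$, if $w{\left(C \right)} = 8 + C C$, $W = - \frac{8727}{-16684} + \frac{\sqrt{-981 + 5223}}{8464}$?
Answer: $\frac{69059241327894837}{311657120} + \frac{499335079 \sqrt{4242}}{158107520} \approx 2.2159 \cdot 10^{8}$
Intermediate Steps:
$W = \frac{8727}{16684} + \frac{\sqrt{4242}}{8464}$ ($W = \left(-8727\right) \left(- \frac{1}{16684}\right) + \sqrt{4242} \cdot \frac{1}{8464} = \frac{8727}{16684} + \frac{\sqrt{4242}}{8464} \approx 0.53077$)
$w{\left(C \right)} = 8 + C^{2}$
$\left(\frac{1}{13492 - 32172} + 26731\right) \left(w{\left(-91 \right)} + W\right) = \left(\frac{1}{13492 - 32172} + 26731\right) \left(\left(8 + \left(-91\right)^{2}\right) + \left(\frac{8727}{16684} + \frac{\sqrt{4242}}{8464}\right)\right) = \left(\frac{1}{-18680} + 26731\right) \left(\left(8 + 8281\right) + \left(\frac{8727}{16684} + \frac{\sqrt{4242}}{8464}\right)\right) = \left(- \frac{1}{18680} + 26731\right) \left(8289 + \left(\frac{8727}{16684} + \frac{\sqrt{4242}}{8464}\right)\right) = \frac{499335079 \left(\frac{138302403}{16684} + \frac{\sqrt{4242}}{8464}\right)}{18680} = \frac{69059241327894837}{311657120} + \frac{499335079 \sqrt{4242}}{158107520}$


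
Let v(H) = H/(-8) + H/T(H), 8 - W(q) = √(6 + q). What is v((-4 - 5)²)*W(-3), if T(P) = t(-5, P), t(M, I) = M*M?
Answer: -1377/25 + 1377*√3/200 ≈ -43.155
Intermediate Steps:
t(M, I) = M²
T(P) = 25 (T(P) = (-5)² = 25)
W(q) = 8 - √(6 + q)
v(H) = -17*H/200 (v(H) = H/(-8) + H/25 = H*(-⅛) + H*(1/25) = -H/8 + H/25 = -17*H/200)
v((-4 - 5)²)*W(-3) = (-17*(-4 - 5)²/200)*(8 - √(6 - 3)) = (-17/200*(-9)²)*(8 - √3) = (-17/200*81)*(8 - √3) = -1377*(8 - √3)/200 = -1377/25 + 1377*√3/200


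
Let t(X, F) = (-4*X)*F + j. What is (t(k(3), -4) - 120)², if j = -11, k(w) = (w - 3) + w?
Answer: 6889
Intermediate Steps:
k(w) = -3 + 2*w (k(w) = (-3 + w) + w = -3 + 2*w)
t(X, F) = -11 - 4*F*X (t(X, F) = (-4*X)*F - 11 = -4*F*X - 11 = -11 - 4*F*X)
(t(k(3), -4) - 120)² = ((-11 - 4*(-4)*(-3 + 2*3)) - 120)² = ((-11 - 4*(-4)*(-3 + 6)) - 120)² = ((-11 - 4*(-4)*3) - 120)² = ((-11 + 48) - 120)² = (37 - 120)² = (-83)² = 6889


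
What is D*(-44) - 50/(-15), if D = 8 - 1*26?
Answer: 2386/3 ≈ 795.33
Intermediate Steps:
D = -18 (D = 8 - 26 = -18)
D*(-44) - 50/(-15) = -18*(-44) - 50/(-15) = 792 - 50*(-1/15) = 792 + 10/3 = 2386/3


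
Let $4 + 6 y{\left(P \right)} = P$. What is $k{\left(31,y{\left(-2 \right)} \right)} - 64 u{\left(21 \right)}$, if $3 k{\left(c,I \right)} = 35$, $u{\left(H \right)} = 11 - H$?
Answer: $\frac{1955}{3} \approx 651.67$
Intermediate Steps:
$y{\left(P \right)} = - \frac{2}{3} + \frac{P}{6}$
$k{\left(c,I \right)} = \frac{35}{3}$ ($k{\left(c,I \right)} = \frac{1}{3} \cdot 35 = \frac{35}{3}$)
$k{\left(31,y{\left(-2 \right)} \right)} - 64 u{\left(21 \right)} = \frac{35}{3} - 64 \left(11 - 21\right) = \frac{35}{3} - -640 = \frac{35}{3} + 640 = \frac{1955}{3}$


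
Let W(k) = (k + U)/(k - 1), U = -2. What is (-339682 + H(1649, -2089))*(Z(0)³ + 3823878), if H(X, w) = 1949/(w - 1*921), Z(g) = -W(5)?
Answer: -50044206426243777/38528 ≈ -1.2989e+12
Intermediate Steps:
W(k) = (-2 + k)/(-1 + k) (W(k) = (k - 2)/(k - 1) = (-2 + k)/(-1 + k))
Z(g) = -¾ (Z(g) = -(-2 + 5)/(-1 + 5) = -3/4 = -1*¾ = -¾)
H(X, w) = 1949/(-921 + w) (H(X, w) = 1949/(w - 921) = 1949/(-921 + w))
(-339682 + H(1649, -2089))*(Z(0)³ + 3823878) = (-339682 + 1949/(-921 - 2089))*((-¾)³ + 3823878) = (-339682 + 1949/(-3010))*(-27/64 + 3823878) = (-339682 + 1949*(-1/3010))*(244728165/64) = (-339682 - 1949/3010)*(244728165/64) = -1022444769/3010*244728165/64 = -50044206426243777/38528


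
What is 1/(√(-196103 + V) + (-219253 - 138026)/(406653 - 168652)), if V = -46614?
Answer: -85032759279/13748704929818558 - 56644476001*I*√242717/13748704929818558 ≈ -6.1848e-6 - 0.0020298*I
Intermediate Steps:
1/(√(-196103 + V) + (-219253 - 138026)/(406653 - 168652)) = 1/(√(-196103 - 46614) + (-219253 - 138026)/(406653 - 168652)) = 1/(√(-242717) - 357279/238001) = 1/(I*√242717 - 357279*1/238001) = 1/(I*√242717 - 357279/238001) = 1/(-357279/238001 + I*√242717)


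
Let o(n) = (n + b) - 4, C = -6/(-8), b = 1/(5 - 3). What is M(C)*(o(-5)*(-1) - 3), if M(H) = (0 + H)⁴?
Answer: 891/512 ≈ 1.7402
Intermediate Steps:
b = ½ (b = 1/2 = ½ ≈ 0.50000)
C = ¾ (C = -6*(-⅛) = ¾ ≈ 0.75000)
o(n) = -7/2 + n (o(n) = (n + ½) - 4 = (½ + n) - 4 = -7/2 + n)
M(H) = H⁴
M(C)*(o(-5)*(-1) - 3) = (¾)⁴*((-7/2 - 5)*(-1) - 3) = 81*(-17/2*(-1) - 3)/256 = 81*(17/2 - 3)/256 = (81/256)*(11/2) = 891/512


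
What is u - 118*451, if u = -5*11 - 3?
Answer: -53276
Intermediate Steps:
u = -58 (u = -55 - 3 = -58)
u - 118*451 = -58 - 118*451 = -58 - 53218 = -53276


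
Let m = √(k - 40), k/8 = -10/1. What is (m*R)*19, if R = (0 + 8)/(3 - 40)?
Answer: -304*I*√30/37 ≈ -45.002*I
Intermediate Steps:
k = -80 (k = 8*(-10/1) = 8*(-10*1) = 8*(-10) = -80)
m = 2*I*√30 (m = √(-80 - 40) = √(-120) = 2*I*√30 ≈ 10.954*I)
R = -8/37 (R = 8/(-37) = 8*(-1/37) = -8/37 ≈ -0.21622)
(m*R)*19 = ((2*I*√30)*(-8/37))*19 = -16*I*√30/37*19 = -304*I*√30/37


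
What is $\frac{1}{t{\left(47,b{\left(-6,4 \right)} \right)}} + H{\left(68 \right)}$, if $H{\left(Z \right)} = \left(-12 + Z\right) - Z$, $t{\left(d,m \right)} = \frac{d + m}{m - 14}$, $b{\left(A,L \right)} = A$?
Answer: $- \frac{512}{41} \approx -12.488$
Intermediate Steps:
$t{\left(d,m \right)} = \frac{d + m}{-14 + m}$
$H{\left(Z \right)} = -12$
$\frac{1}{t{\left(47,b{\left(-6,4 \right)} \right)}} + H{\left(68 \right)} = \frac{1}{\frac{1}{-14 - 6} \left(47 - 6\right)} - 12 = \frac{1}{\frac{1}{-20} \cdot 41} - 12 = \frac{1}{\left(- \frac{1}{20}\right) 41} - 12 = \frac{1}{- \frac{41}{20}} - 12 = - \frac{20}{41} - 12 = - \frac{512}{41}$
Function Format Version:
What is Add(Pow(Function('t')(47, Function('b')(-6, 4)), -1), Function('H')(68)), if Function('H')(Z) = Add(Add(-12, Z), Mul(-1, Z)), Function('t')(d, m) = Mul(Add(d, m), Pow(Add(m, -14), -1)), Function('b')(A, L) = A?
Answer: Rational(-512, 41) ≈ -12.488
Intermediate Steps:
Function('t')(d, m) = Mul(Pow(Add(-14, m), -1), Add(d, m)) (Function('t')(d, m) = Mul(Add(d, m), Pow(Add(-14, m), -1)) = Mul(Pow(Add(-14, m), -1), Add(d, m)))
Function('H')(Z) = -12
Add(Pow(Function('t')(47, Function('b')(-6, 4)), -1), Function('H')(68)) = Add(Pow(Mul(Pow(Add(-14, -6), -1), Add(47, -6)), -1), -12) = Add(Pow(Mul(Pow(-20, -1), 41), -1), -12) = Add(Pow(Mul(Rational(-1, 20), 41), -1), -12) = Add(Pow(Rational(-41, 20), -1), -12) = Add(Rational(-20, 41), -12) = Rational(-512, 41)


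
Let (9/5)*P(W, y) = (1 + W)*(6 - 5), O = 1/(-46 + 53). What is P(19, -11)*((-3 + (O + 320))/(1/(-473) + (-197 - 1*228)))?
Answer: -17501000/2110773 ≈ -8.2913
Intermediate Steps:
O = ⅐ (O = 1/7 = ⅐ ≈ 0.14286)
P(W, y) = 5/9 + 5*W/9 (P(W, y) = 5*((1 + W)*(6 - 5))/9 = 5*((1 + W)*1)/9 = 5*(1 + W)/9 = 5/9 + 5*W/9)
P(19, -11)*((-3 + (O + 320))/(1/(-473) + (-197 - 1*228))) = (5/9 + (5/9)*19)*((-3 + (⅐ + 320))/(1/(-473) + (-197 - 1*228))) = (5/9 + 95/9)*((-3 + 2241/7)/(-1/473 + (-197 - 228))) = 100*(2220/(7*(-1/473 - 425)))/9 = 100*(2220/(7*(-201026/473)))/9 = 100*((2220/7)*(-473/201026))/9 = (100/9)*(-525030/703591) = -17501000/2110773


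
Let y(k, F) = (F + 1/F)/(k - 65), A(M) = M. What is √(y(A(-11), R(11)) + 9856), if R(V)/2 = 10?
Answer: √1423168305/380 ≈ 99.276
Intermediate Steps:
R(V) = 20 (R(V) = 2*10 = 20)
y(k, F) = (F + 1/F)/(-65 + k)
√(y(A(-11), R(11)) + 9856) = √((1 + 20²)/(20*(-65 - 11)) + 9856) = √((1/20)*(1 + 400)/(-76) + 9856) = √((1/20)*(-1/76)*401 + 9856) = √(-401/1520 + 9856) = √(14980719/1520) = √1423168305/380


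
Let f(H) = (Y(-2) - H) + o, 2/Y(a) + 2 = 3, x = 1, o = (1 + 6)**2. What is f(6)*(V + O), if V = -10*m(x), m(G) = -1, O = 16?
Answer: 1170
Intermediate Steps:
o = 49 (o = 7**2 = 49)
Y(a) = 2 (Y(a) = 2/(-2 + 3) = 2/1 = 2*1 = 2)
f(H) = 51 - H (f(H) = (2 - H) + 49 = 51 - H)
V = 10 (V = -10*(-1) = 10)
f(6)*(V + O) = (51 - 1*6)*(10 + 16) = (51 - 6)*26 = 45*26 = 1170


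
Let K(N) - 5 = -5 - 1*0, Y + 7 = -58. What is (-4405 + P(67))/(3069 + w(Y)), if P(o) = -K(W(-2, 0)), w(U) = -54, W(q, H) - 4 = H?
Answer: -881/603 ≈ -1.4610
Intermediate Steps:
Y = -65 (Y = -7 - 58 = -65)
W(q, H) = 4 + H
K(N) = 0 (K(N) = 5 + (-5 - 1*0) = 5 + (-5 + 0) = 5 - 5 = 0)
P(o) = 0 (P(o) = -1*0 = 0)
(-4405 + P(67))/(3069 + w(Y)) = (-4405 + 0)/(3069 - 54) = -4405/3015 = -4405*1/3015 = -881/603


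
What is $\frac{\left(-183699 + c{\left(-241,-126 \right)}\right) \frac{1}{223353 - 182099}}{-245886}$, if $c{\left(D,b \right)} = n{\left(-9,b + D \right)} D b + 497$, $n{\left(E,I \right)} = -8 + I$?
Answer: $\frac{2892613}{2535945261} \approx 0.0011406$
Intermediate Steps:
$c{\left(D,b \right)} = 497 + D b \left(-8 + D + b\right)$ ($c{\left(D,b \right)} = \left(-8 + \left(b + D\right)\right) D b + 497 = \left(-8 + \left(D + b\right)\right) D b + 497 = \left(-8 + D + b\right) D b + 497 = D \left(-8 + D + b\right) b + 497 = D b \left(-8 + D + b\right) + 497 = 497 + D b \left(-8 + D + b\right)$)
$\frac{\left(-183699 + c{\left(-241,-126 \right)}\right) \frac{1}{223353 - 182099}}{-245886} = \frac{\left(-183699 + \left(497 - - 30366 \left(-8 - 241 - 126\right)\right)\right) \frac{1}{223353 - 182099}}{-245886} = \frac{-183699 + \left(497 - \left(-30366\right) \left(-375\right)\right)}{41254} \left(- \frac{1}{245886}\right) = \left(-183699 + \left(497 - 11387250\right)\right) \frac{1}{41254} \left(- \frac{1}{245886}\right) = \left(-183699 - 11386753\right) \frac{1}{41254} \left(- \frac{1}{245886}\right) = \left(-11570452\right) \frac{1}{41254} \left(- \frac{1}{245886}\right) = \left(- \frac{5785226}{20627}\right) \left(- \frac{1}{245886}\right) = \frac{2892613}{2535945261}$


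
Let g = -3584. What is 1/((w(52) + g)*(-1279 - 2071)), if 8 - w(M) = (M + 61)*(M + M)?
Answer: 1/51348800 ≈ 1.9475e-8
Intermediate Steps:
w(M) = 8 - 2*M*(61 + M) (w(M) = 8 - (M + 61)*(M + M) = 8 - (61 + M)*2*M = 8 - 2*M*(61 + M))
1/((w(52) + g)*(-1279 - 2071)) = 1/(((8 - 122*52 - 2*52**2) - 3584)*(-1279 - 2071)) = 1/(((8 - 6344 - 2*2704) - 3584)*(-3350)) = 1/(((8 - 6344 - 5408) - 3584)*(-3350)) = 1/((-11744 - 3584)*(-3350)) = 1/(-15328*(-3350)) = 1/51348800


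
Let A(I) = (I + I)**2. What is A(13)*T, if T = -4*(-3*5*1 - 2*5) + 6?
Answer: 71656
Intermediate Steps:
A(I) = 4*I**2 (A(I) = (2*I)**2 = 4*I**2)
T = 106 (T = -4*(-15*1 - 10) + 6 = -4*(-15 - 10) + 6 = -4*(-25) + 6 = 100 + 6 = 106)
A(13)*T = (4*13**2)*106 = (4*169)*106 = 676*106 = 71656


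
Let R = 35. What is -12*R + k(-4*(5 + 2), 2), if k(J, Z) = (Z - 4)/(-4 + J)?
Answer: -6719/16 ≈ -419.94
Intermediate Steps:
k(J, Z) = (-4 + Z)/(-4 + J)
-12*R + k(-4*(5 + 2), 2) = -12*35 + (-4 + 2)/(-4 - 4*(5 + 2)) = -420 - 2/(-4 - 4*7) = -420 - 2/(-4 - 28) = -420 - 2/(-32) = -420 - 1/32*(-2) = -420 + 1/16 = -6719/16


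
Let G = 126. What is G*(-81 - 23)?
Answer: -13104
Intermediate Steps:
G*(-81 - 23) = 126*(-81 - 23) = 126*(-104) = -13104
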